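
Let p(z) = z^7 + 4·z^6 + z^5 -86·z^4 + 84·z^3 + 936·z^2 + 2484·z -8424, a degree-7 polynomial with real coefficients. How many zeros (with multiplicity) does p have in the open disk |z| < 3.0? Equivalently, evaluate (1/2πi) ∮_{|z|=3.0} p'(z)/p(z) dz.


The zeros of p are: 2, (3 + 2i), (3 - 2i), (-3 + 3i), (-3 - 3i), (-3 + 3i), (-3 - 3i).
Their magnitudes are: 2, 3.606, 3.606, 4.243, 4.243, 4.243, 4.243.
Zeros with |z| < R = 3.0: 2.
Count = 1.
By the argument principle, (1/2πi) ∮_{|z|=R} p'(z)/p(z) dz equals exactly this count.

Number of zeros inside |z| < 3.0: 1.


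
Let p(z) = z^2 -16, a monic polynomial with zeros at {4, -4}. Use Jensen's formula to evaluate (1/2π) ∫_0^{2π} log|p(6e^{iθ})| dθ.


Zeros: -4, 4; r = 6.
Inside |z| < r: -4, 4. Outside (|z| ≥ r): ∅.
p(0) = -16, so log|p(0)| = log(16) = 2.7726.
Apply Jensen: I(r) = log|p(0)| + Σ_k log(r/|z_k|), summed over zeros inside |z| < r.
  log(r/|z_k|) for z_k = 4: log(6/4) = 0.4055
  log(r/|z_k|) for z_k = -4: log(6/4) = 0.4055
Sum over inside zeros: 0.8109.
I(r) = log|p(0)| + (inside sum) = 2.7726 + 0.8109 = 3.5835.
Closed form (all zeros inside, monic): I(r) = n·log(r) = 2·log(6) = 3.5835. ✓

I(r) ≈ 3.5835.


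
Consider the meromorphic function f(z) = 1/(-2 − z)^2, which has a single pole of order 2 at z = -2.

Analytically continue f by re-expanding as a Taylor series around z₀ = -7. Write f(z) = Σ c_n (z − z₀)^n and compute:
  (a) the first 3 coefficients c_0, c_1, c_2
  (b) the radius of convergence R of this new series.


Let w = z − z₀, so z = z₀ + w.
Then -2 − z = -2 − (z₀ + w) = (-2 − z₀) − w = 5 − w.
f(z) = 1/(5 − w)^2 = (1/(5)^2) · (1 − w/(5))^{−2}.
By the binomial series (1−u)^{−2} = Σ_{n≥0} C(n+1, 1) u^n for |u|<1, with u = w/(5):
  c_n = C(n+1, 1) / (5)^(n+2).
  c_0 = 1/(5)^2 = 1/25.
  c_1 = 2/(5)^3 = 2/125.
  c_2 = 3/(5)^4 = 3/625.
The series is valid for |w/d| < 1, i.e. |z − z₀| < |d|.
Radius of convergence: R = |-2 − z₀| = |5| = 5 (distance from z₀ to the singularity z = -2).

c_0 = 1/25, c_1 = 2/125, c_2 = 3/625; R = 5.


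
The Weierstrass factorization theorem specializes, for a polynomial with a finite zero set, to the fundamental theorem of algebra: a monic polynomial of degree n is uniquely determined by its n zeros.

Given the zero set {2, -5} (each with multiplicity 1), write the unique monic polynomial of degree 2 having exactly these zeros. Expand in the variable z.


The polynomial is p(z) = ∏_{α ∈ S} (z − α), where S = {2, -5}.
Expanding the product yields: p(z) = z^2 + 3·z -10.
The resulting polynomial has degree 2 and real coefficients as required.

p(z) = z^2 + 3·z -10.


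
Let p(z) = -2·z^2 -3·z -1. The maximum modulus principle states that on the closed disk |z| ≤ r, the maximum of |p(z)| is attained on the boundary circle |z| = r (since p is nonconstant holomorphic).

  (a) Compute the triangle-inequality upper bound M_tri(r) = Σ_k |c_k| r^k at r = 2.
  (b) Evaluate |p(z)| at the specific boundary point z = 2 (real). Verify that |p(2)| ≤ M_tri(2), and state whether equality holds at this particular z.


Coefficients: c_0 = -1, c_1 = -3, c_2 = -2. Radius r = 2.
Part (a). Triangle bound: M_tri(r) = Σ_k |c_k| r^k
  = |-1|·2^0 + |-3|·2^1 + |-2|·2^2
  = 1 + 6 + 8 = 15.
This bounds M(r) := max_{|z|=r} |p(z)| from above; equality holds iff all terms c_k z^k can be made to align in phase at a single z on |z|=r.
Part (b). At z = 2 (real, on the circle |z| = r):
  p(2) = (-1)·2^0 + (-3)·2^1 + (-2)·2^2 = -15.
  |p(2)| = 15.
Since all nonzero coefficients share the same sign, |p(2)| = 15 = M_tri(2); the triangle bound is attained at z = 2, so in fact M(r) = 15.

M_tri(2) = 15; |p(2)| = 15; equality at z=2: yes.


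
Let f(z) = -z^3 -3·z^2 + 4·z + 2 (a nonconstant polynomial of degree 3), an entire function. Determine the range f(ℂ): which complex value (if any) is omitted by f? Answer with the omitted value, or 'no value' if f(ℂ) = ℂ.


Little Picard bounds the complement of f(ℂ) to at most one point.
For every w ∈ ℂ, the equation p(z) − w = 0 is a nonconstant polynomial in z and hence has at least one root by the fundamental theorem of algebra. So p is surjective onto ℂ, omitting no value.

Omitted value: no value.


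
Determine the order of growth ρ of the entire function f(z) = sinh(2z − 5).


sinh(w) is a linear combination of e^{iw} and e^{−iw} (or e^w, e^{−w} in the hyperbolic case), so |sinh(w)| ≤ e^{|w|}. With w = 2z − 5, |w| ≤ 2|z| + 5 = 2r + 5 on |z| = r, giving M(r) ≤ e^{2r + 5}, so ρ ≤ 1. On a suitable ray (z = it for sin/cos; z = t for sinh/cosh, t real → ∞), |sinh(2z − 5)| grows like e^{2|t|}/2, so ρ ≥ 1. Hence ρ = 1.
Therefore ρ = 1.

Order ρ = 1.


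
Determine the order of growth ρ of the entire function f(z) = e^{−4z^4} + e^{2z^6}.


Each summand is entire of order 4 and 6 respectively (as in the single-exponential case). The order of a sum is at most the max of the orders, so ρ ≤ 6. For the lower bound: on |z|=r choose arg z so that 2z^6 is real positive; then |e^{2z^6}| = e^{2r^6} while |e^{-4z^4}| ≤ e^{4r^4} = o(e^{2r^6}). So |f| ≥ e^{2r^6}(1 − o(1)) and ρ ≥ 6. Hence ρ = max(4, 6) = 6.
Therefore ρ = 6.

Order ρ = 6.


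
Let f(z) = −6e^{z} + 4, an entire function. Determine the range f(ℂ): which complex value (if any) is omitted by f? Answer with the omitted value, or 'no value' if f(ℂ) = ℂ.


Little Picard bounds the complement of f(ℂ) to at most one point.
e^{z} is never zero on ℂ, so -6·e^{z} takes every value in ℂ ∖ {0}. Adding 4 shifts the range to ℂ ∖ {4}. Thus f omits exactly the value 4.

Omitted value: 4.


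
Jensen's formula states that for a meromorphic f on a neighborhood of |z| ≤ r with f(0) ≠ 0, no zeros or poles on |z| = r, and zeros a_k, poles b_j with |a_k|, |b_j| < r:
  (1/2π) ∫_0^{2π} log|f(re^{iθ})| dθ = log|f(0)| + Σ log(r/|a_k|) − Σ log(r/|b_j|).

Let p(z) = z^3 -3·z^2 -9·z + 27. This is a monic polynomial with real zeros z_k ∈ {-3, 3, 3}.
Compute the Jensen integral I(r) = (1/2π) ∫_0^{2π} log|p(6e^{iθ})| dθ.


Zeros: -3, 3, 3; r = 6.
Inside |z| < r: -3, 3, 3. Outside (|z| ≥ r): ∅.
p(0) = 27, so log|p(0)| = log(27) = 3.2958.
Apply Jensen: I(r) = log|p(0)| + Σ_k log(r/|z_k|), summed over zeros inside |z| < r.
  log(r/|z_k|) for z_k = -3: log(6/3) = 0.6931
  log(r/|z_k|) for z_k = 3: log(6/3) = 0.6931
  log(r/|z_k|) for z_k = 3: log(6/3) = 0.6931
Sum over inside zeros: 2.0794.
I(r) = log|p(0)| + (inside sum) = 3.2958 + 2.0794 = 5.3753.
Closed form (all zeros inside, monic): I(r) = n·log(r) = 3·log(6) = 5.3753. ✓

I(r) ≈ 5.3753.


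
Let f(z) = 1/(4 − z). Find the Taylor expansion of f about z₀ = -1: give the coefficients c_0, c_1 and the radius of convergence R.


Let w = z − z₀, so z = z₀ + w.
Then 4 − z = 4 − (z₀ + w) = (4 − z₀) − w = 5 − w.
f(z) = 1/(5 − w) = (1/(5)) · 1/(1 − w/(5)) = Σ_{n≥0} w^n / (5)^(n+1).
So c_n = 1/(5)^(n+1):
  c_0 = 1/(5)^1 = 1/5.
  c_1 = 1/(5)^2 = 1/25.
The series is valid for |w/d| < 1, i.e. |z − z₀| < |d|.
Radius of convergence: R = |4 − z₀| = |5| = 5 (distance from z₀ to the singularity z = 4).

c_0 = 1/5, c_1 = 1/25; R = 5.


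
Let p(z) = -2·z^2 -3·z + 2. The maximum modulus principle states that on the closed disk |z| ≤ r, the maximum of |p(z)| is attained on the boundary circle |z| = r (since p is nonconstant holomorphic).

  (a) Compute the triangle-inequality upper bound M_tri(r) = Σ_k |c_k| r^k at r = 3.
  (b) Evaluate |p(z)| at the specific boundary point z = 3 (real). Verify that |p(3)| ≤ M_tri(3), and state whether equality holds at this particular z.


Coefficients: c_0 = 2, c_1 = -3, c_2 = -2. Radius r = 3.
Part (a). Triangle bound: M_tri(r) = Σ_k |c_k| r^k
  = |2|·3^0 + |-3|·3^1 + |-2|·3^2
  = 2 + 9 + 18 = 29.
This bounds M(r) := max_{|z|=r} |p(z)| from above; equality holds iff all terms c_k z^k can be made to align in phase at a single z on |z|=r.
Part (b). At z = 3 (real, on the circle |z| = r):
  p(3) = (2)·3^0 + (-3)·3^1 + (-2)·3^2 = -25.
  |p(3)| = 25.
Check: |p(3)| = 25 ≤ 29 = M_tri(3). ✓ Equality does not hold at z = 3 (the coefficients have mixed signs, so the terms do not all align in phase there).

M_tri(3) = 29; |p(3)| = 25; equality at z=3: no.


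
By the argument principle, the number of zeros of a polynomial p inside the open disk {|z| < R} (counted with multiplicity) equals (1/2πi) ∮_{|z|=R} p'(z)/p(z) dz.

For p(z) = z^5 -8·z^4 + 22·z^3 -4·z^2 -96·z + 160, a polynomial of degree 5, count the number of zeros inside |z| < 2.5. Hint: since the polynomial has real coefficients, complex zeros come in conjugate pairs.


The zeros of p are: (2 + 2i), (2 - 2i), -2, (3 + 1i), (3 - 1i).
Their magnitudes are: 2.828, 2.828, 2, 3.162, 3.162.
Zeros with |z| < R = 2.5: -2.
Count = 1.
By the argument principle, (1/2πi) ∮_{|z|=R} p'(z)/p(z) dz equals exactly this count.

Number of zeros inside |z| < 2.5: 1.


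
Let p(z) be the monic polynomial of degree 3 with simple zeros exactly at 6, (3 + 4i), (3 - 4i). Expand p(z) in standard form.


The polynomial is p(z) = ∏_{α ∈ S} (z − α), where S = {6, (3 + 4i), (3 - 4i)}.
Expanding the product yields: p(z) = z^3 -12·z^2 + 61·z -150.
Note conjugate pairs combine to real quadratics: (z − (3+4i))(z − (3−4i)) = z² − 6z + 25.
The resulting polynomial has degree 3 and real coefficients as required.

p(z) = z^3 -12·z^2 + 61·z -150.


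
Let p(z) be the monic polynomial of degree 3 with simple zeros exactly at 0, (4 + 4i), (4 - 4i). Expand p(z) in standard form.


The polynomial is p(z) = ∏_{α ∈ S} (z − α), where S = {0, (4 + 4i), (4 - 4i)}.
Expanding the product yields: p(z) = z^3 -8·z^2 + 32·z.
Note conjugate pairs combine to real quadratics: (z − (4+4i))(z − (4−4i)) = z² − 8z + 32.
The resulting polynomial has degree 3 and real coefficients as required.

p(z) = z^3 -8·z^2 + 32·z.


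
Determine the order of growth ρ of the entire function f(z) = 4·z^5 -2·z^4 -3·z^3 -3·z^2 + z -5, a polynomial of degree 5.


|f(z)| ≤ Σ|c_k|·r^k = O(r^5) as r → ∞. Polynomial growth is O(e^{r^ε}) for every ε > 0 (since r^5/e^{r^ε} → 0), so ρ ≤ ε for all ε > 0, i.e. ρ = 0. Every nonconstant polynomial has order 0.
Therefore ρ = 0.

Order ρ = 0.


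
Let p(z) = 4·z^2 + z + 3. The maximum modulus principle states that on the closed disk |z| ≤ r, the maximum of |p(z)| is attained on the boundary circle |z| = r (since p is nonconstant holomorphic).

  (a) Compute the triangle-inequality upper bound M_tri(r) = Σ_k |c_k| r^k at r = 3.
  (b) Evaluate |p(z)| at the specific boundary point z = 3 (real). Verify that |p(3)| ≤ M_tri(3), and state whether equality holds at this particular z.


Coefficients: c_0 = 3, c_1 = 1, c_2 = 4. Radius r = 3.
Part (a). Triangle bound: M_tri(r) = Σ_k |c_k| r^k
  = |3|·3^0 + |1|·3^1 + |4|·3^2
  = 3 + 3 + 36 = 42.
This bounds M(r) := max_{|z|=r} |p(z)| from above; equality holds iff all terms c_k z^k can be made to align in phase at a single z on |z|=r.
Part (b). At z = 3 (real, on the circle |z| = r):
  p(3) = (3)·3^0 + (1)·3^1 + (4)·3^2 = 42.
  |p(3)| = 42.
Since all nonzero coefficients share the same sign, |p(3)| = 42 = M_tri(3); the triangle bound is attained at z = 3, so in fact M(r) = 42.

M_tri(3) = 42; |p(3)| = 42; equality at z=3: yes.


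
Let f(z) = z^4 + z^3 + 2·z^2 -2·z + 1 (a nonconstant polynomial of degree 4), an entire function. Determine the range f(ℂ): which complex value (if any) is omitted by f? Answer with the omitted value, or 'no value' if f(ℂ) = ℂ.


Little Picard bounds the complement of f(ℂ) to at most one point.
For every w ∈ ℂ, the equation p(z) − w = 0 is a nonconstant polynomial in z and hence has at least one root by the fundamental theorem of algebra. So p is surjective onto ℂ, omitting no value.

Omitted value: no value.


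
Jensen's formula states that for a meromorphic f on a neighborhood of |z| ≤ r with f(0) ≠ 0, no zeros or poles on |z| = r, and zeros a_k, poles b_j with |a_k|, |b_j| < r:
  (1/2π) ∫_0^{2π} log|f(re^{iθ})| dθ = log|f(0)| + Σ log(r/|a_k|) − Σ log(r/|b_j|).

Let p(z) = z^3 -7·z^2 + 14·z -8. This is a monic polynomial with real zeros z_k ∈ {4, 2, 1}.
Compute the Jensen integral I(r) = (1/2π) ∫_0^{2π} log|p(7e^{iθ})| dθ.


Zeros: 1, 2, 4; r = 7.
Inside |z| < r: 1, 2, 4. Outside (|z| ≥ r): ∅.
p(0) = -8, so log|p(0)| = log(8) = 2.0794.
Apply Jensen: I(r) = log|p(0)| + Σ_k log(r/|z_k|), summed over zeros inside |z| < r.
  log(r/|z_k|) for z_k = 4: log(7/4) = 0.5596
  log(r/|z_k|) for z_k = 2: log(7/2) = 1.2528
  log(r/|z_k|) for z_k = 1: log(7/1) = 1.9459
Sum over inside zeros: 3.7583.
I(r) = log|p(0)| + (inside sum) = 2.0794 + 3.7583 = 5.8377.
Closed form (all zeros inside, monic): I(r) = n·log(r) = 3·log(7) = 5.8377. ✓

I(r) ≈ 5.8377.


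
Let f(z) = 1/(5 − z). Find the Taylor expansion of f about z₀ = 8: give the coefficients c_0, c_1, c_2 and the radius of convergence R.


Let w = z − z₀, so z = z₀ + w.
Then 5 − z = 5 − (z₀ + w) = (5 − z₀) − w = -3 − w.
f(z) = 1/(-3 − w) = (1/(-3)) · 1/(1 − w/(-3)) = Σ_{n≥0} w^n / (-3)^(n+1).
So c_n = 1/(-3)^(n+1):
  c_0 = 1/(-3)^1 = -1/3.
  c_1 = 1/(-3)^2 = 1/9.
  c_2 = 1/(-3)^3 = -1/27.
The series is valid for |w/d| < 1, i.e. |z − z₀| < |d|.
Radius of convergence: R = |5 − z₀| = |-3| = 3 (distance from z₀ to the singularity z = 5).

c_0 = -1/3, c_1 = 1/9, c_2 = -1/27; R = 3.


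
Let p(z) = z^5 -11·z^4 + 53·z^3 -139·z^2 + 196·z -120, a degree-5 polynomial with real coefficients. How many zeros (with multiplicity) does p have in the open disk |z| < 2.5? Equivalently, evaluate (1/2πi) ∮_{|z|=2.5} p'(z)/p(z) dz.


The zeros of p are: (2 + 2i), (2 - 2i), 3, (2 + 1i), (2 - 1i).
Their magnitudes are: 2.828, 2.828, 3, 2.236, 2.236.
Zeros with |z| < R = 2.5: (2 + 1i), (2 - 1i).
Count = 2.
By the argument principle, (1/2πi) ∮_{|z|=R} p'(z)/p(z) dz equals exactly this count.

Number of zeros inside |z| < 2.5: 2.


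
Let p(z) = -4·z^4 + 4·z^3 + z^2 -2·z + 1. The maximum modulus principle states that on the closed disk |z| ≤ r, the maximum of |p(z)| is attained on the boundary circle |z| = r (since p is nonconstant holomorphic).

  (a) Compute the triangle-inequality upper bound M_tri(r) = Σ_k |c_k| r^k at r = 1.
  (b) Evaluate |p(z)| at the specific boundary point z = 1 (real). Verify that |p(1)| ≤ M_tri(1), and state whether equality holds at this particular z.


Coefficients: c_0 = 1, c_1 = -2, c_2 = 1, c_3 = 4, c_4 = -4. Radius r = 1.
Part (a). Triangle bound: M_tri(r) = Σ_k |c_k| r^k
  = |1|·1^0 + |-2|·1^1 + |1|·1^2 + |4|·1^3 + |-4|·1^4
  = 1 + 2 + 1 + 4 + 4 = 12.
This bounds M(r) := max_{|z|=r} |p(z)| from above; equality holds iff all terms c_k z^k can be made to align in phase at a single z on |z|=r.
Part (b). At z = 1 (real, on the circle |z| = r):
  p(1) = (1)·1^0 + (-2)·1^1 + (1)·1^2 + (4)·1^3 + (-4)·1^4 = 0.
  |p(1)| = 0.
Check: |p(1)| = 0 ≤ 12 = M_tri(1). ✓ Equality does not hold at z = 1 (the coefficients have mixed signs, so the terms do not all align in phase there).

M_tri(1) = 12; |p(1)| = 0; equality at z=1: no.


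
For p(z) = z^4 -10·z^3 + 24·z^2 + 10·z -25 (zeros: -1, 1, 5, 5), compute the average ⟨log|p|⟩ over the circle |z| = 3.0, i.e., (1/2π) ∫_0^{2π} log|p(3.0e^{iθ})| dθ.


Zeros: -1, 1, 5, 5; r = 3.0.
Inside |z| < r: -1, 1. Outside (|z| ≥ r): 5, 5.
p(0) = -25, so log|p(0)| = log(25) = 3.2189.
Apply Jensen: I(r) = log|p(0)| + Σ_k log(r/|z_k|), summed over zeros inside |z| < r.
  log(r/|z_k|) for z_k = -1: log(3.0/1) = 1.0986
  log(r/|z_k|) for z_k = 1: log(3.0/1) = 1.0986
  Outside zeros (5, 5) contribute nothing to the Jensen sum.
Sum over inside zeros: 2.1972.
I(r) = log|p(0)| + (inside sum) = 3.2189 + 2.1972 = 5.4161.
Note: since some zeros are outside |z| ≤ r, the simplified n·log(r) form does NOT apply — only the inside zeros contribute.

I(r) ≈ 5.4161.


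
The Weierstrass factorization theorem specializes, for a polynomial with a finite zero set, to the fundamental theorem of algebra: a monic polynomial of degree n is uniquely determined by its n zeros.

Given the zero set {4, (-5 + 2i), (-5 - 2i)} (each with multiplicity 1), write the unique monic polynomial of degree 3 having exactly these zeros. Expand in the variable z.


The polynomial is p(z) = ∏_{α ∈ S} (z − α), where S = {4, (-5 + 2i), (-5 - 2i)}.
Expanding the product yields: p(z) = z^3 + 6·z^2 -11·z -116.
Note conjugate pairs combine to real quadratics: (z − (-5+2i))(z − (-5−2i)) = z² + 10z + 29.
The resulting polynomial has degree 3 and real coefficients as required.

p(z) = z^3 + 6·z^2 -11·z -116.


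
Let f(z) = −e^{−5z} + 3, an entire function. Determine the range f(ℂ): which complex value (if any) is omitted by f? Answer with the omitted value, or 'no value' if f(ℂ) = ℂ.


Little Picard bounds the complement of f(ℂ) to at most one point.
e^{−5z} is never zero on ℂ, so -1·e^{−5z} takes every value in ℂ ∖ {0}. Adding 3 shifts the range to ℂ ∖ {3}. Thus f omits exactly the value 3.

Omitted value: 3.


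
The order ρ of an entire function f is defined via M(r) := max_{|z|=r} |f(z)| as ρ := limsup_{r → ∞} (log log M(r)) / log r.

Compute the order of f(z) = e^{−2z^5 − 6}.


|e^{−2z^5 − 6}| = e^{Re(-2·z^5) + -6} ≤ e^{2|z|^5 + -6} = e^{2r^5 + -6} on |z| = r, so ρ ≤ 5. Choosing z on |z|=r so that -2·z^5 is real positive (always possible by picking arg z appropriately) gives |f(z)| = e^{2r^5 + -6}, matching the bound. The additive constant -6 does not affect log log M(r) ~ 5·log r. Hence ρ = 5.
Therefore ρ = 5.

Order ρ = 5.


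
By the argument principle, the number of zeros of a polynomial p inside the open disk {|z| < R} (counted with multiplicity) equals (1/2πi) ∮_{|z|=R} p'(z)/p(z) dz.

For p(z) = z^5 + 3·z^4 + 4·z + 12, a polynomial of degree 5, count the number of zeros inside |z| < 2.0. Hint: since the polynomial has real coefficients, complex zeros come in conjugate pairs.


The zeros of p are: (1 + 1i), (1 - 1i), -3, (-1 + 1i), (-1 - 1i).
Their magnitudes are: 1.414, 1.414, 3, 1.414, 1.414.
Zeros with |z| < R = 2.0: (1 + 1i), (1 - 1i), (-1 + 1i), (-1 - 1i).
Count = 4.
By the argument principle, (1/2πi) ∮_{|z|=R} p'(z)/p(z) dz equals exactly this count.

Number of zeros inside |z| < 2.0: 4.


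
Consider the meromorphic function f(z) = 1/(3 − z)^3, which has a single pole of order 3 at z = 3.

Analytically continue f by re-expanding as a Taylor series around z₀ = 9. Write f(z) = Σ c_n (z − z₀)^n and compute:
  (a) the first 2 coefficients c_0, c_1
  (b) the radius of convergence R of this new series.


Let w = z − z₀, so z = z₀ + w.
Then 3 − z = 3 − (z₀ + w) = (3 − z₀) − w = -6 − w.
f(z) = 1/(-6 − w)^3 = (1/(-6)^3) · (1 − w/(-6))^{−3}.
By the binomial series (1−u)^{−3} = Σ_{n≥0} C(n+2, 2) u^n for |u|<1, with u = w/(-6):
  c_n = C(n+2, 2) / (-6)^(n+3).
  c_0 = 1/(-6)^3 = -1/216.
  c_1 = 3/(-6)^4 = 1/432.
The series is valid for |w/d| < 1, i.e. |z − z₀| < |d|.
Radius of convergence: R = |3 − z₀| = |-6| = 6 (distance from z₀ to the singularity z = 3).

c_0 = -1/216, c_1 = 1/432; R = 6.


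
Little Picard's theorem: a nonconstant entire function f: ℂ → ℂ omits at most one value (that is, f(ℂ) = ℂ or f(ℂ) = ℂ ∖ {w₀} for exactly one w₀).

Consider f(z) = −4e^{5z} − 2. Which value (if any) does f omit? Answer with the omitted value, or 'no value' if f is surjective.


Little Picard bounds the complement of f(ℂ) to at most one point.
e^{5z} is never zero on ℂ, so -4·e^{5z} takes every value in ℂ ∖ {0}. Adding -2 shifts the range to ℂ ∖ {-2}. Thus f omits exactly the value -2.

Omitted value: -2.


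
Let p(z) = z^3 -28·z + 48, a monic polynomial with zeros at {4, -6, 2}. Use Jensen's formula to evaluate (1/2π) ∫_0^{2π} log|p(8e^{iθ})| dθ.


Zeros: -6, 2, 4; r = 8.
Inside |z| < r: -6, 2, 4. Outside (|z| ≥ r): ∅.
p(0) = 48, so log|p(0)| = log(48) = 3.8712.
Apply Jensen: I(r) = log|p(0)| + Σ_k log(r/|z_k|), summed over zeros inside |z| < r.
  log(r/|z_k|) for z_k = 4: log(8/4) = 0.6931
  log(r/|z_k|) for z_k = -6: log(8/6) = 0.2877
  log(r/|z_k|) for z_k = 2: log(8/2) = 1.3863
Sum over inside zeros: 2.3671.
I(r) = log|p(0)| + (inside sum) = 3.8712 + 2.3671 = 6.2383.
Closed form (all zeros inside, monic): I(r) = n·log(r) = 3·log(8) = 6.2383. ✓

I(r) ≈ 6.2383.


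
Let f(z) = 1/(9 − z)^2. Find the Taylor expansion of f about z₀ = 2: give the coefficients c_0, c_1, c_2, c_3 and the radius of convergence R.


Let w = z − z₀, so z = z₀ + w.
Then 9 − z = 9 − (z₀ + w) = (9 − z₀) − w = 7 − w.
f(z) = 1/(7 − w)^2 = (1/(7)^2) · (1 − w/(7))^{−2}.
By the binomial series (1−u)^{−2} = Σ_{n≥0} C(n+1, 1) u^n for |u|<1, with u = w/(7):
  c_n = C(n+1, 1) / (7)^(n+2).
  c_0 = 1/(7)^2 = 1/49.
  c_1 = 2/(7)^3 = 2/343.
  c_2 = 3/(7)^4 = 3/2401.
  c_3 = 4/(7)^5 = 4/16807.
The series is valid for |w/d| < 1, i.e. |z − z₀| < |d|.
Radius of convergence: R = |9 − z₀| = |7| = 7 (distance from z₀ to the singularity z = 9).

c_0 = 1/49, c_1 = 2/343, c_2 = 3/2401, c_3 = 4/16807; R = 7.


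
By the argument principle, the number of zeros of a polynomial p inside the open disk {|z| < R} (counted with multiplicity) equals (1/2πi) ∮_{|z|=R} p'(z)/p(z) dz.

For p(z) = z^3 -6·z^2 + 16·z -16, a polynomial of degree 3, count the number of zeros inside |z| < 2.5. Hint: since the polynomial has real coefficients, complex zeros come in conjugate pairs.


The zeros of p are: (2 + 2i), (2 - 2i), 2.
Their magnitudes are: 2.828, 2.828, 2.
Zeros with |z| < R = 2.5: 2.
Count = 1.
By the argument principle, (1/2πi) ∮_{|z|=R} p'(z)/p(z) dz equals exactly this count.

Number of zeros inside |z| < 2.5: 1.


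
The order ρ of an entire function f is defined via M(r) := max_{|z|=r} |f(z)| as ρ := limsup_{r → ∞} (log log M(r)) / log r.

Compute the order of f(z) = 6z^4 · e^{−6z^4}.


M(r) = max_{|z|=r} |6|·|z|^4·|e^{−6z^4}| = 6·r^4 · e^{6r^4} (the factors attain their maxima compatibly on |z|=r). Then log M(r) = log 6 + 4·log r + 6r^4, dominated by the last term, so log log M(r) ~ 4·log r. The polynomial factor 6z^4 contributes only a log r term and does not affect the order. ρ = 4.
Therefore ρ = 4.

Order ρ = 4.


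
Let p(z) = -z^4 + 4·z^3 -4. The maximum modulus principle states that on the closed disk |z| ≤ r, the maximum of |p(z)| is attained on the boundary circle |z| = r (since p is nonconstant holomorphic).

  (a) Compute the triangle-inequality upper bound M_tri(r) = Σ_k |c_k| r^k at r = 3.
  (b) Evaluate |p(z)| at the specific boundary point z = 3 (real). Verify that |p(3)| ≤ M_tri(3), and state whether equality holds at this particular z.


Coefficients: c_0 = -4, c_1 = 0, c_2 = 0, c_3 = 4, c_4 = -1. Radius r = 3.
Part (a). Triangle bound: M_tri(r) = Σ_k |c_k| r^k
  = |-4|·3^0 + |0|·3^1 + |0|·3^2 + |4|·3^3 + |-1|·3^4
  = 4 + 0 + 0 + 108 + 81 = 193.
This bounds M(r) := max_{|z|=r} |p(z)| from above; equality holds iff all terms c_k z^k can be made to align in phase at a single z on |z|=r.
Part (b). At z = 3 (real, on the circle |z| = r):
  p(3) = (-4)·3^0 + (0)·3^1 + (0)·3^2 + (4)·3^3 + (-1)·3^4 = 23.
  |p(3)| = 23.
Check: |p(3)| = 23 ≤ 193 = M_tri(3). ✓ Equality does not hold at z = 3 (the coefficients have mixed signs, so the terms do not all align in phase there).

M_tri(3) = 193; |p(3)| = 23; equality at z=3: no.


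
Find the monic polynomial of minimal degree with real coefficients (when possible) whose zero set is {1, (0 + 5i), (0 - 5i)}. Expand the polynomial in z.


The polynomial is p(z) = ∏_{α ∈ S} (z − α), where S = {1, (0 + 5i), (0 - 5i)}.
Expanding the product yields: p(z) = z^3 -z^2 + 25·z -25.
Note conjugate pairs combine to real quadratics: (z − (0+5i))(z − (0−5i)) = z² + 25.
The resulting polynomial has degree 3 and real coefficients as required.

p(z) = z^3 -z^2 + 25·z -25.


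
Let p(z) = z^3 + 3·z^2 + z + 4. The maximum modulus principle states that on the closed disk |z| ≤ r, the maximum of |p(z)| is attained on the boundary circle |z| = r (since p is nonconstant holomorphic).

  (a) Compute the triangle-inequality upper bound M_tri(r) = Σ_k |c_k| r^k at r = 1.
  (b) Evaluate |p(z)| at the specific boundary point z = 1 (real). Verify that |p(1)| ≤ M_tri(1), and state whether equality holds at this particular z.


Coefficients: c_0 = 4, c_1 = 1, c_2 = 3, c_3 = 1. Radius r = 1.
Part (a). Triangle bound: M_tri(r) = Σ_k |c_k| r^k
  = |4|·1^0 + |1|·1^1 + |3|·1^2 + |1|·1^3
  = 4 + 1 + 3 + 1 = 9.
This bounds M(r) := max_{|z|=r} |p(z)| from above; equality holds iff all terms c_k z^k can be made to align in phase at a single z on |z|=r.
Part (b). At z = 1 (real, on the circle |z| = r):
  p(1) = (4)·1^0 + (1)·1^1 + (3)·1^2 + (1)·1^3 = 9.
  |p(1)| = 9.
Since all nonzero coefficients share the same sign, |p(1)| = 9 = M_tri(1); the triangle bound is attained at z = 1, so in fact M(r) = 9.

M_tri(1) = 9; |p(1)| = 9; equality at z=1: yes.


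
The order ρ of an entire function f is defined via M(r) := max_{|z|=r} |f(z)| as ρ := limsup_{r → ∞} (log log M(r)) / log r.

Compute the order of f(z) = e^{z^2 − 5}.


|e^{z^2 − 5}| = e^{Re(1·z^2) + -5} ≤ e^{1|z|^2 + -5} = e^{1r^2 + -5} on |z| = r, so ρ ≤ 2. Choosing z on |z|=r so that 1·z^2 is real positive (always possible by picking arg z appropriately) gives |f(z)| = e^{1r^2 + -5}, matching the bound. The additive constant -5 does not affect log log M(r) ~ 2·log r. Hence ρ = 2.
Therefore ρ = 2.

Order ρ = 2.


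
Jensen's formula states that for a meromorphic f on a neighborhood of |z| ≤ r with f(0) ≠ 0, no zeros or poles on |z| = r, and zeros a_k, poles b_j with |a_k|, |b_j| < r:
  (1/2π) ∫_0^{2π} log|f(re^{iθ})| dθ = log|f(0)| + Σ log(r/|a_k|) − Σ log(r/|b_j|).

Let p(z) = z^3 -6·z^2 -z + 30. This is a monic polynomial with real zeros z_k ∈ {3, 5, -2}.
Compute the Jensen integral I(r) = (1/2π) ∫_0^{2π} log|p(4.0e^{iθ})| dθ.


Zeros: -2, 3, 5; r = 4.0.
Inside |z| < r: -2, 3. Outside (|z| ≥ r): 5.
p(0) = 30, so log|p(0)| = log(30) = 3.4012.
Apply Jensen: I(r) = log|p(0)| + Σ_k log(r/|z_k|), summed over zeros inside |z| < r.
  log(r/|z_k|) for z_k = 3: log(4.0/3) = 0.2877
  log(r/|z_k|) for z_k = -2: log(4.0/2) = 0.6931
  Outside zeros (5) contribute nothing to the Jensen sum.
Sum over inside zeros: 0.9808.
I(r) = log|p(0)| + (inside sum) = 3.4012 + 0.9808 = 4.3820.
Note: since some zeros are outside |z| ≤ r, the simplified n·log(r) form does NOT apply — only the inside zeros contribute.

I(r) ≈ 4.3820.


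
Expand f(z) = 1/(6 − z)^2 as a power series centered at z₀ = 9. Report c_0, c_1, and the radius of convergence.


Let w = z − z₀, so z = z₀ + w.
Then 6 − z = 6 − (z₀ + w) = (6 − z₀) − w = -3 − w.
f(z) = 1/(-3 − w)^2 = (1/(-3)^2) · (1 − w/(-3))^{−2}.
By the binomial series (1−u)^{−2} = Σ_{n≥0} C(n+1, 1) u^n for |u|<1, with u = w/(-3):
  c_n = C(n+1, 1) / (-3)^(n+2).
  c_0 = 1/(-3)^2 = 1/9.
  c_1 = 2/(-3)^3 = -2/27.
The series is valid for |w/d| < 1, i.e. |z − z₀| < |d|.
Radius of convergence: R = |6 − z₀| = |-3| = 3 (distance from z₀ to the singularity z = 6).

c_0 = 1/9, c_1 = -2/27; R = 3.


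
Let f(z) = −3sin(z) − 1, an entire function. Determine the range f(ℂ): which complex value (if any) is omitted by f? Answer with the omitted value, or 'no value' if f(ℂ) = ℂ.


Little Picard bounds the complement of f(ℂ) to at most one point.
sin is entire and surjective onto ℂ: for every w ∈ ℂ, sin(ζ) = w has a solution ζ ∈ ℂ (e.g., via the complex inverse arcsin). With ζ = z this gives z = ζ/(1). Then -3·sin(z) takes every value in -3·ℂ = ℂ, and adding -1 is a bijection of ℂ. So f is surjective and omits no value. (Note: only on the real line is sin bounded by [−1, 1].)

Omitted value: no value.


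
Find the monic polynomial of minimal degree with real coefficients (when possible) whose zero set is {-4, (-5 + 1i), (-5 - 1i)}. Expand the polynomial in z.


The polynomial is p(z) = ∏_{α ∈ S} (z − α), where S = {-4, (-5 + 1i), (-5 - 1i)}.
Expanding the product yields: p(z) = z^3 + 14·z^2 + 66·z + 104.
Note conjugate pairs combine to real quadratics: (z − (-5+1i))(z − (-5−1i)) = z² + 10z + 26.
The resulting polynomial has degree 3 and real coefficients as required.

p(z) = z^3 + 14·z^2 + 66·z + 104.


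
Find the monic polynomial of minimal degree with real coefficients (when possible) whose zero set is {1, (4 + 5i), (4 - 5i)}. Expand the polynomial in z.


The polynomial is p(z) = ∏_{α ∈ S} (z − α), where S = {1, (4 + 5i), (4 - 5i)}.
Expanding the product yields: p(z) = z^3 -9·z^2 + 49·z -41.
Note conjugate pairs combine to real quadratics: (z − (4+5i))(z − (4−5i)) = z² − 8z + 41.
The resulting polynomial has degree 3 and real coefficients as required.

p(z) = z^3 -9·z^2 + 49·z -41.


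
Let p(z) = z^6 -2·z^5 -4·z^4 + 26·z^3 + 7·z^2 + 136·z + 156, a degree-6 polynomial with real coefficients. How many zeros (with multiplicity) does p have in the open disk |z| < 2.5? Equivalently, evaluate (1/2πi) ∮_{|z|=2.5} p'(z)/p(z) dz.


The zeros of p are: -1, -3, (0 + 2i), (0 - 2i), (3 + 2i), (3 - 2i).
Their magnitudes are: 1, 3, 2, 2, 3.606, 3.606.
Zeros with |z| < R = 2.5: -1, (0 + 2i), (0 - 2i).
Count = 3.
By the argument principle, (1/2πi) ∮_{|z|=R} p'(z)/p(z) dz equals exactly this count.

Number of zeros inside |z| < 2.5: 3.


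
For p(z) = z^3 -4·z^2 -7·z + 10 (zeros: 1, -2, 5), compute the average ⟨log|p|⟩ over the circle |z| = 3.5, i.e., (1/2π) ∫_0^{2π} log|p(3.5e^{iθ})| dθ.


Zeros: -2, 1, 5; r = 3.5.
Inside |z| < r: -2, 1. Outside (|z| ≥ r): 5.
p(0) = 10, so log|p(0)| = log(10) = 2.3026.
Apply Jensen: I(r) = log|p(0)| + Σ_k log(r/|z_k|), summed over zeros inside |z| < r.
  log(r/|z_k|) for z_k = 1: log(3.5/1) = 1.2528
  log(r/|z_k|) for z_k = -2: log(3.5/2) = 0.5596
  Outside zeros (5) contribute nothing to the Jensen sum.
Sum over inside zeros: 1.8124.
I(r) = log|p(0)| + (inside sum) = 2.3026 + 1.8124 = 4.1150.
Note: since some zeros are outside |z| ≤ r, the simplified n·log(r) form does NOT apply — only the inside zeros contribute.

I(r) ≈ 4.1150.


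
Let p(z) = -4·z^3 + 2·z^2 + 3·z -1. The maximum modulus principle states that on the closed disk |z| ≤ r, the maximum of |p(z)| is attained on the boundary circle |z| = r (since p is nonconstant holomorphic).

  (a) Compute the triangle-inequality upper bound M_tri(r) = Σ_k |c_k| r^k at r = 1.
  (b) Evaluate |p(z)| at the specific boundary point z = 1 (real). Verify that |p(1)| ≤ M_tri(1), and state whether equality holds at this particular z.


Coefficients: c_0 = -1, c_1 = 3, c_2 = 2, c_3 = -4. Radius r = 1.
Part (a). Triangle bound: M_tri(r) = Σ_k |c_k| r^k
  = |-1|·1^0 + |3|·1^1 + |2|·1^2 + |-4|·1^3
  = 1 + 3 + 2 + 4 = 10.
This bounds M(r) := max_{|z|=r} |p(z)| from above; equality holds iff all terms c_k z^k can be made to align in phase at a single z on |z|=r.
Part (b). At z = 1 (real, on the circle |z| = r):
  p(1) = (-1)·1^0 + (3)·1^1 + (2)·1^2 + (-4)·1^3 = 0.
  |p(1)| = 0.
Check: |p(1)| = 0 ≤ 10 = M_tri(1). ✓ Equality does not hold at z = 1 (the coefficients have mixed signs, so the terms do not all align in phase there).

M_tri(1) = 10; |p(1)| = 0; equality at z=1: no.


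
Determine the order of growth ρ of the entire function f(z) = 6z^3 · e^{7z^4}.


M(r) = max_{|z|=r} |6|·|z|^3·|e^{7z^4}| = 6·r^3 · e^{7r^4} (the factors attain their maxima compatibly on |z|=r). Then log M(r) = log 6 + 3·log r + 7r^4, dominated by the last term, so log log M(r) ~ 4·log r. The polynomial factor 6z^3 contributes only a log r term and does not affect the order. ρ = 4.
Therefore ρ = 4.

Order ρ = 4.


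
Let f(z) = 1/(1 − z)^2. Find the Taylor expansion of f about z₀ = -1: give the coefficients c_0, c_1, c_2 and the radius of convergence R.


Let w = z − z₀, so z = z₀ + w.
Then 1 − z = 1 − (z₀ + w) = (1 − z₀) − w = 2 − w.
f(z) = 1/(2 − w)^2 = (1/(2)^2) · (1 − w/(2))^{−2}.
By the binomial series (1−u)^{−2} = Σ_{n≥0} C(n+1, 1) u^n for |u|<1, with u = w/(2):
  c_n = C(n+1, 1) / (2)^(n+2).
  c_0 = 1/(2)^2 = 1/4.
  c_1 = 2/(2)^3 = 1/4.
  c_2 = 3/(2)^4 = 3/16.
The series is valid for |w/d| < 1, i.e. |z − z₀| < |d|.
Radius of convergence: R = |1 − z₀| = |2| = 2 (distance from z₀ to the singularity z = 1).

c_0 = 1/4, c_1 = 1/4, c_2 = 3/16; R = 2.


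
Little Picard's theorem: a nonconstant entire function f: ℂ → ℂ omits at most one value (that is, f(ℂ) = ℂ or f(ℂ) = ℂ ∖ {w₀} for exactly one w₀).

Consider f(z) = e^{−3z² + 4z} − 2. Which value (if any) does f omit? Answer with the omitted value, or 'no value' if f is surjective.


Little Picard bounds the complement of f(ℂ) to at most one point.
The exponent g(z) = −3z² + 4z is a nonconstant polynomial, hence surjective onto ℂ. So e^{g(z)} takes every value in {e^w : w ∈ ℂ} = ℂ ∖ {0}. Adding -2 shifts the range to ℂ ∖ {-2}. f omits exactly -2.

Omitted value: -2.


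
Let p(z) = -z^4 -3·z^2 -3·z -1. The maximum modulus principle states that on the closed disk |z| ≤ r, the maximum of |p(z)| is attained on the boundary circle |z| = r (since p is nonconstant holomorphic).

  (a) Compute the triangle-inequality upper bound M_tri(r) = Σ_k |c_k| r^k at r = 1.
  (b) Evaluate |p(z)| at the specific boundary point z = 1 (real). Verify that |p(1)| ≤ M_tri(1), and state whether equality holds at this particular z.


Coefficients: c_0 = -1, c_1 = -3, c_2 = -3, c_3 = 0, c_4 = -1. Radius r = 1.
Part (a). Triangle bound: M_tri(r) = Σ_k |c_k| r^k
  = |-1|·1^0 + |-3|·1^1 + |-3|·1^2 + |0|·1^3 + |-1|·1^4
  = 1 + 3 + 3 + 0 + 1 = 8.
This bounds M(r) := max_{|z|=r} |p(z)| from above; equality holds iff all terms c_k z^k can be made to align in phase at a single z on |z|=r.
Part (b). At z = 1 (real, on the circle |z| = r):
  p(1) = (-1)·1^0 + (-3)·1^1 + (-3)·1^2 + (0)·1^3 + (-1)·1^4 = -8.
  |p(1)| = 8.
Since all nonzero coefficients share the same sign, |p(1)| = 8 = M_tri(1); the triangle bound is attained at z = 1, so in fact M(r) = 8.

M_tri(1) = 8; |p(1)| = 8; equality at z=1: yes.


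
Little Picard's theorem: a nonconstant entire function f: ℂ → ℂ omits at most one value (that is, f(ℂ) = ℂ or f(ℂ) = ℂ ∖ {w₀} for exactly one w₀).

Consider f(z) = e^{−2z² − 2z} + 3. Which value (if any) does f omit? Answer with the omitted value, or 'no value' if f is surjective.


Little Picard bounds the complement of f(ℂ) to at most one point.
The exponent g(z) = −2z² − 2z is a nonconstant polynomial, hence surjective onto ℂ. So e^{g(z)} takes every value in {e^w : w ∈ ℂ} = ℂ ∖ {0}. Adding 3 shifts the range to ℂ ∖ {3}. f omits exactly 3.

Omitted value: 3.


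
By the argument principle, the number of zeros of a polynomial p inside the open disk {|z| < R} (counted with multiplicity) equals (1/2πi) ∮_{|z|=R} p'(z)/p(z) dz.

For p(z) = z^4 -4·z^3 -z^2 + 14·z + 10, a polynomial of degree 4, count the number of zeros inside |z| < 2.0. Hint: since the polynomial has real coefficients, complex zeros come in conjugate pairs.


The zeros of p are: -1, -1, (3 + 1i), (3 - 1i).
Their magnitudes are: 1, 1, 3.162, 3.162.
Zeros with |z| < R = 2.0: -1, -1.
Count = 2.
By the argument principle, (1/2πi) ∮_{|z|=R} p'(z)/p(z) dz equals exactly this count.

Number of zeros inside |z| < 2.0: 2.


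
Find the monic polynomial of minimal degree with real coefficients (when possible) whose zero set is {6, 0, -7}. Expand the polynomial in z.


The polynomial is p(z) = ∏_{α ∈ S} (z − α), where S = {6, 0, -7}.
Expanding the product yields: p(z) = z^3 + z^2 -42·z.
The resulting polynomial has degree 3 and real coefficients as required.

p(z) = z^3 + z^2 -42·z.


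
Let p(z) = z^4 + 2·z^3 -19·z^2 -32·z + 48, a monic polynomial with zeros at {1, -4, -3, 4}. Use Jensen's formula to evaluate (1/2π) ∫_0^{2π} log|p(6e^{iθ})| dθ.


Zeros: -4, -3, 1, 4; r = 6.
Inside |z| < r: -4, -3, 1, 4. Outside (|z| ≥ r): ∅.
p(0) = 48, so log|p(0)| = log(48) = 3.8712.
Apply Jensen: I(r) = log|p(0)| + Σ_k log(r/|z_k|), summed over zeros inside |z| < r.
  log(r/|z_k|) for z_k = 1: log(6/1) = 1.7918
  log(r/|z_k|) for z_k = -4: log(6/4) = 0.4055
  log(r/|z_k|) for z_k = -3: log(6/3) = 0.6931
  log(r/|z_k|) for z_k = 4: log(6/4) = 0.4055
Sum over inside zeros: 3.2958.
I(r) = log|p(0)| + (inside sum) = 3.8712 + 3.2958 = 7.1670.
Closed form (all zeros inside, monic): I(r) = n·log(r) = 4·log(6) = 7.1670. ✓

I(r) ≈ 7.1670.


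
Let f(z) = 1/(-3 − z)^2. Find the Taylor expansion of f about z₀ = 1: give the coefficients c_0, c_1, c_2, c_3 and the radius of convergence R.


Let w = z − z₀, so z = z₀ + w.
Then -3 − z = -3 − (z₀ + w) = (-3 − z₀) − w = -4 − w.
f(z) = 1/(-4 − w)^2 = (1/(-4)^2) · (1 − w/(-4))^{−2}.
By the binomial series (1−u)^{−2} = Σ_{n≥0} C(n+1, 1) u^n for |u|<1, with u = w/(-4):
  c_n = C(n+1, 1) / (-4)^(n+2).
  c_0 = 1/(-4)^2 = 1/16.
  c_1 = 2/(-4)^3 = -1/32.
  c_2 = 3/(-4)^4 = 3/256.
  c_3 = 4/(-4)^5 = -1/256.
The series is valid for |w/d| < 1, i.e. |z − z₀| < |d|.
Radius of convergence: R = |-3 − z₀| = |-4| = 4 (distance from z₀ to the singularity z = -3).

c_0 = 1/16, c_1 = -1/32, c_2 = 3/256, c_3 = -1/256; R = 4.


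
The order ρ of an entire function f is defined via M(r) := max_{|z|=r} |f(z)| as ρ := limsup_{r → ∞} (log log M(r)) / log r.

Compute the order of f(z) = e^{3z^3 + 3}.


|e^{3z^3 + 3}| = e^{Re(3·z^3) + 3} ≤ e^{3|z|^3 + 3} = e^{3r^3 + 3} on |z| = r, so ρ ≤ 3. Choosing z on |z|=r so that 3·z^3 is real positive (always possible by picking arg z appropriately) gives |f(z)| = e^{3r^3 + 3}, matching the bound. The additive constant 3 does not affect log log M(r) ~ 3·log r. Hence ρ = 3.
Therefore ρ = 3.

Order ρ = 3.


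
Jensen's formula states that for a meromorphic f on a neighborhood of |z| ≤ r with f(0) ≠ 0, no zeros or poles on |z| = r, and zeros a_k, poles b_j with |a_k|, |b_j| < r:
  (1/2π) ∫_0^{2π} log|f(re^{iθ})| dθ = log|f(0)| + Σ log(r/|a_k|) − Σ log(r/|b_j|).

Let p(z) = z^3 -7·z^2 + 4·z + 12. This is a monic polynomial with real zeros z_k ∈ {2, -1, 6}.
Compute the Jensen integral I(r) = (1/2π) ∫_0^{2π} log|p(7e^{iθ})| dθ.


Zeros: -1, 2, 6; r = 7.
Inside |z| < r: -1, 2, 6. Outside (|z| ≥ r): ∅.
p(0) = 12, so log|p(0)| = log(12) = 2.4849.
Apply Jensen: I(r) = log|p(0)| + Σ_k log(r/|z_k|), summed over zeros inside |z| < r.
  log(r/|z_k|) for z_k = 2: log(7/2) = 1.2528
  log(r/|z_k|) for z_k = -1: log(7/1) = 1.9459
  log(r/|z_k|) for z_k = 6: log(7/6) = 0.1542
Sum over inside zeros: 3.3528.
I(r) = log|p(0)| + (inside sum) = 2.4849 + 3.3528 = 5.8377.
Closed form (all zeros inside, monic): I(r) = n·log(r) = 3·log(7) = 5.8377. ✓

I(r) ≈ 5.8377.


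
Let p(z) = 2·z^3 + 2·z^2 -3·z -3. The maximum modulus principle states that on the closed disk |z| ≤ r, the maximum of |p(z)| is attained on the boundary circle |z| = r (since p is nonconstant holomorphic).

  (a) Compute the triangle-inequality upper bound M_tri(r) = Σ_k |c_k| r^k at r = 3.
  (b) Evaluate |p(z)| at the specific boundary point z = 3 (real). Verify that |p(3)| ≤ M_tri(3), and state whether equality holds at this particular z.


Coefficients: c_0 = -3, c_1 = -3, c_2 = 2, c_3 = 2. Radius r = 3.
Part (a). Triangle bound: M_tri(r) = Σ_k |c_k| r^k
  = |-3|·3^0 + |-3|·3^1 + |2|·3^2 + |2|·3^3
  = 3 + 9 + 18 + 54 = 84.
This bounds M(r) := max_{|z|=r} |p(z)| from above; equality holds iff all terms c_k z^k can be made to align in phase at a single z on |z|=r.
Part (b). At z = 3 (real, on the circle |z| = r):
  p(3) = (-3)·3^0 + (-3)·3^1 + (2)·3^2 + (2)·3^3 = 60.
  |p(3)| = 60.
Check: |p(3)| = 60 ≤ 84 = M_tri(3). ✓ Equality does not hold at z = 3 (the coefficients have mixed signs, so the terms do not all align in phase there).

M_tri(3) = 84; |p(3)| = 60; equality at z=3: no.
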